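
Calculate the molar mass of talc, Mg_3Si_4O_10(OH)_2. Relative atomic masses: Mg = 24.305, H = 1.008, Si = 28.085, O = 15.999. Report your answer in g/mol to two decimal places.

M = 3(24.305) + 4(28.085) + 12(15.999) + 2(1.008)

379.26 g/mol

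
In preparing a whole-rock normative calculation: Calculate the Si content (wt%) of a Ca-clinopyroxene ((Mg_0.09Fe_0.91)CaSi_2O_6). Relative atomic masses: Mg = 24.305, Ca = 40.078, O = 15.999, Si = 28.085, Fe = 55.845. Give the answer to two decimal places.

22.90 wt%

M((Mg_0.09Fe_0.91)CaSi_2O_6) = 245.248 g/mol.
Si contributes 2 × 28.085 = 56.170 g per mole.
56.170/245.248 = 0.2290 → 22.90%.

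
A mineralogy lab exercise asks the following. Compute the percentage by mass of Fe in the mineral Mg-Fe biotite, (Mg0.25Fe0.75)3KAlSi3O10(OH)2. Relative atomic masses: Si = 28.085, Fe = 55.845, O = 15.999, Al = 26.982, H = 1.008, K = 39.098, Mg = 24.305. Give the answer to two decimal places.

M((Mg0.25Fe0.75)3KAlSi3O10(OH)2) = 488.219 g/mol.
Fe contributes 2.25 × 55.845 = 125.651 g per mole.
125.651/488.219 = 0.2574 → 25.74%.

25.74 mass %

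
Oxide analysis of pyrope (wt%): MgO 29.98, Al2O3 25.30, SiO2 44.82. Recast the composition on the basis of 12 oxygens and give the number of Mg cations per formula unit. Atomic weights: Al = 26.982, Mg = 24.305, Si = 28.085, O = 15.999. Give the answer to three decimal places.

MgO: 29.98/40.304 = 0.74385 mol → 0.74385 mol Mg, 0.74385 mol O.
Al2O3: 25.30/101.961 = 0.24813 mol → 0.49626 mol Al, 0.74439 mol O.
SiO2: 44.82/60.083 = 0.74597 mol → 0.74597 mol Si, 1.49194 mol O.
Total oxygen = 2.98018 mol. Normalization factor = 12/2.98018 = 4.02660.
Mg per 12 O = 0.74385 × 4.02660 = 2.995.

2.995 Mg apfu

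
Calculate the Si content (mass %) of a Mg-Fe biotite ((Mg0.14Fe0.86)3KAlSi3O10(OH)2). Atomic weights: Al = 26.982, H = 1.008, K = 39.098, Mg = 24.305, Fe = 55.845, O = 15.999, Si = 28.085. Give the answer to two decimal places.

16.90 mass %

Formula mass = 0.42×24.305 + 2.58×55.845 + 1×39.098 + 1×26.982 + 3×28.085 + 12×15.999 + 2×1.008 = 498.627 g/mol, of which 84.255 g is Si.
So Si makes up 84.255/498.627 = 0.1690 of the mass, i.e. 16.90%.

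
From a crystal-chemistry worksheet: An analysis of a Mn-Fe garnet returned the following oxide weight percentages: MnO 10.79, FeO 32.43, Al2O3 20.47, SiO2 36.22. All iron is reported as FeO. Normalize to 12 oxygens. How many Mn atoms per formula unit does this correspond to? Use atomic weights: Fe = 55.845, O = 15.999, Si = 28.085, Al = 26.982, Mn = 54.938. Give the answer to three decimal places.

0.757 Mn apfu

MnO: 10.79/70.937 = 0.15211 mol → 0.15211 mol Mn, 0.15211 mol O.
FeO: 32.43/71.844 = 0.45139 mol → 0.45139 mol Fe, 0.45139 mol O.
Al2O3: 20.47/101.961 = 0.20076 mol → 0.40152 mol Al, 0.60228 mol O.
SiO2: 36.22/60.083 = 0.60283 mol → 0.60283 mol Si, 1.20566 mol O.
Total oxygen = 2.41144 mol. Normalization factor = 12/2.41144 = 4.97628.
Mn per 12 O = 0.15211 × 4.97628 = 0.757.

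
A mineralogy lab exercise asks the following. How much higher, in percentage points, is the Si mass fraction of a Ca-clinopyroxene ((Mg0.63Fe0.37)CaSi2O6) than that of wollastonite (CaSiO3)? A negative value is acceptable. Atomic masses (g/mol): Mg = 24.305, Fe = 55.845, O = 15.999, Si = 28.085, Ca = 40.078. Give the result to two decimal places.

0.43 percentage points

First mineral: 56.170 g Si in 228.217 g formula = 24.61 wt% Si.
Second mineral: 28.085 g Si in 116.160 g formula = 24.18 wt% Si.
24.61% − 24.18% gives a difference of 0.43 percentage points.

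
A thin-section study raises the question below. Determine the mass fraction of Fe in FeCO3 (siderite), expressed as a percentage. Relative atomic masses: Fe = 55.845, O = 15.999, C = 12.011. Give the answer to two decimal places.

48.20 mass %

Molar mass of FeCO3: 1·55.845 + 1·12.011 + 3·15.999 = 115.853 g/mol.
Mass of Fe per formula unit: 1 × 55.845 = 55.845 g.
Weight fraction Fe = 55.845 / 115.853 = 0.4820.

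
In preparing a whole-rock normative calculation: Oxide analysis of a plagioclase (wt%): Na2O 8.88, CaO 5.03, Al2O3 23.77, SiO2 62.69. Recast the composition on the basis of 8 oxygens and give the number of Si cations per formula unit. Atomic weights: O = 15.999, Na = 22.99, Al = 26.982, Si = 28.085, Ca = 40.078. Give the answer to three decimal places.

Na2O (M=61.979): mol = 0.14327; Na = 0.28654, O = 0.14327.
CaO (M=56.077): mol = 0.08970; Ca = 0.08970, O = 0.08970.
Al2O3 (M=101.961): mol = 0.23313; Al = 0.46626, O = 0.69939.
SiO2 (M=60.083): mol = 1.04339; Si = 1.04339, O = 2.08678.
ΣO = 3.01914; factor = 8/ΣO = 2.64976.
Si apfu = 1.04339 × 2.64976 = 2.765.

2.765 Si apfu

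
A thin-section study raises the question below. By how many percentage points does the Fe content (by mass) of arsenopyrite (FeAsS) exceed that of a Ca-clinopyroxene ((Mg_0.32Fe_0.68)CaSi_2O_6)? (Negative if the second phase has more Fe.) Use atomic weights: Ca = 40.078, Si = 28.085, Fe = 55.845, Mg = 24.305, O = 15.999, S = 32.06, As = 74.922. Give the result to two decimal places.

Fe in FeAsS: molar mass 162.827 g/mol; 1×55.845 = 55.845 g → 34.30 wt%.
Fe in (Mg_0.32Fe_0.68)CaSi_2O_6: molar mass 237.994 g/mol; 0.68×55.845 = 37.975 g → 15.96 wt%.
Difference = 34.30 − 15.96 = 18.34 percentage points.

18.34 percentage points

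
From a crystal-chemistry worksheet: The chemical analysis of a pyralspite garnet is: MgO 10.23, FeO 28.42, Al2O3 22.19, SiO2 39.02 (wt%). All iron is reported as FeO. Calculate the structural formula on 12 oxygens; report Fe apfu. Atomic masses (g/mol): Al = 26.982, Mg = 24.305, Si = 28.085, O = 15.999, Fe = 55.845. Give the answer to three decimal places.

1.825 Fe apfu

MgO: 10.23/40.304 = 0.25382 mol → 0.25382 mol Mg, 0.25382 mol O.
FeO: 28.42/71.844 = 0.39558 mol → 0.39558 mol Fe, 0.39558 mol O.
Al2O3: 22.19/101.961 = 0.21763 mol → 0.43526 mol Al, 0.65289 mol O.
SiO2: 39.02/60.083 = 0.64943 mol → 0.64943 mol Si, 1.29886 mol O.
Total oxygen = 2.60115 mol. Normalization factor = 12/2.60115 = 4.61334.
Fe per 12 O = 0.39558 × 4.61334 = 1.825.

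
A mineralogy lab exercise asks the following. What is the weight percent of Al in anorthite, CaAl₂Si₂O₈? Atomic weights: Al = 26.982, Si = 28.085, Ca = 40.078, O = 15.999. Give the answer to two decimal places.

19.40 weight percent

M(CaAl₂Si₂O₈) = 278.204 g/mol.
Al contributes 2 × 26.982 = 53.964 g per mole.
53.964/278.204 = 0.1940 → 19.40%.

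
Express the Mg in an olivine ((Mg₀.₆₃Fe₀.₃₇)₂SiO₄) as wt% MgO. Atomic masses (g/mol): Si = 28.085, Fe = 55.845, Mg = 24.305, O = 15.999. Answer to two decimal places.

Molar mass of (Mg₀.₆₃Fe₀.₃₇)₂SiO₄ = 1.26×24.305 + 0.74×55.845 + 1×28.085 + 4×15.999 = 164.031 g/mol.
Each formula unit contains 1.26 Mg, equivalent to 1.26/1 = 1.2600 mol MgO.
M(MgO) = 1×24.305 + 1×15.999 = 40.304 g/mol.
Mass of MgO per formula unit = 1.2600 × 40.304 = 50.783 g.
MgO wt% = 50.783 / 164.031 × 100 = 30.96%.

30.96 wt%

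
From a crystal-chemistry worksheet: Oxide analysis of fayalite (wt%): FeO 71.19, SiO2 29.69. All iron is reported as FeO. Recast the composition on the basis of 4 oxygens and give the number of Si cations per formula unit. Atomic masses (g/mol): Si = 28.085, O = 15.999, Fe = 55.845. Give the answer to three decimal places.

FeO (M=71.844): mol = 0.99090; Fe = 0.99090, O = 0.99090.
SiO2 (M=60.083): mol = 0.49415; Si = 0.49415, O = 0.98830.
ΣO = 1.97920; factor = 4/ΣO = 2.02102.
Si apfu = 0.49415 × 2.02102 = 0.999.

0.999 Si apfu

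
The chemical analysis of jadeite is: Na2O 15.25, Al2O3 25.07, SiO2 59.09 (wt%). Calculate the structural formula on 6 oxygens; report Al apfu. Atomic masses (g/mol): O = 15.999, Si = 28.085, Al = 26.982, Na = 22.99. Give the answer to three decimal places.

Na2O: 15.25/61.979 = 0.24605 mol → 0.49210 mol Na, 0.24605 mol O.
Al2O3: 25.07/101.961 = 0.24588 mol → 0.49176 mol Al, 0.73764 mol O.
SiO2: 59.09/60.083 = 0.98347 mol → 0.98347 mol Si, 1.96694 mol O.
Total oxygen = 2.95063 mol. Normalization factor = 6/2.95063 = 2.03346.
Al per 6 O = 0.49176 × 2.03346 = 1.000.

1.000 Al apfu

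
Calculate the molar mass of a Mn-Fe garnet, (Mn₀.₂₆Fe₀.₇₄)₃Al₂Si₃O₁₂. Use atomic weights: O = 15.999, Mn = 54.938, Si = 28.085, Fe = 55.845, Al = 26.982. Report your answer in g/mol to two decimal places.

Mn: 0.78 × 54.938 = 42.8516
Fe: 2.22 × 55.845 = 123.9759
Al: 2 × 26.982 = 53.9640
Si: 3 × 28.085 = 84.2550
O: 12 × 15.999 = 191.9880
Summing the contributions gives the formula mass.

497.03 g/mol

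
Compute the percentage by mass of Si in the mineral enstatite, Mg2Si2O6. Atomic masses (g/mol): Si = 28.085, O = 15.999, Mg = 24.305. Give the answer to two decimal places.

27.98 weight percent

M(Mg2Si2O6) = 200.774 g/mol.
Si contributes 2 × 28.085 = 56.170 g per mole.
56.170/200.774 = 0.2798 → 27.98%.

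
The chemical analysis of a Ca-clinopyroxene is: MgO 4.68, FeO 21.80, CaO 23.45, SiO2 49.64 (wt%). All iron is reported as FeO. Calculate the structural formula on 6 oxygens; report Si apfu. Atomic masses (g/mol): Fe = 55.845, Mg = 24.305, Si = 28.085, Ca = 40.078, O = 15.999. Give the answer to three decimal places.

MgO: 4.68/40.304 = 0.11612 mol → 0.11612 mol Mg, 0.11612 mol O.
FeO: 21.80/71.844 = 0.30344 mol → 0.30344 mol Fe, 0.30344 mol O.
CaO: 23.45/56.077 = 0.41818 mol → 0.41818 mol Ca, 0.41818 mol O.
SiO2: 49.64/60.083 = 0.82619 mol → 0.82619 mol Si, 1.65238 mol O.
Total oxygen = 2.49012 mol. Normalization factor = 6/2.49012 = 2.40952.
Si per 6 O = 0.82619 × 2.40952 = 1.991.

1.991 Si apfu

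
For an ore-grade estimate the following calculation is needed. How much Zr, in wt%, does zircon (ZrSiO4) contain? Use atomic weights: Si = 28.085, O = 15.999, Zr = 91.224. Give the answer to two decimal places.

M(ZrSiO4) = 183.305 g/mol.
Zr contributes 1 × 91.224 = 91.224 g per mole.
91.224/183.305 = 0.4977 → 49.77%.

49.77 wt%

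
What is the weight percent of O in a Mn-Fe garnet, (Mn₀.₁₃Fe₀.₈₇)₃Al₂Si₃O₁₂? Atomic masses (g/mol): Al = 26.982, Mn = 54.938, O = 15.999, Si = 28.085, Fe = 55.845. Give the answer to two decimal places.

38.60 weight percent

Molar mass of (Mn₀.₁₃Fe₀.₈₇)₃Al₂Si₃O₁₂: 0.39·54.938 + 2.61·55.845 + 2·26.982 + 3·28.085 + 12·15.999 = 497.388 g/mol.
Mass of O per formula unit: 12 × 15.999 = 191.988 g.
Weight fraction O = 191.988 / 497.388 = 0.3860.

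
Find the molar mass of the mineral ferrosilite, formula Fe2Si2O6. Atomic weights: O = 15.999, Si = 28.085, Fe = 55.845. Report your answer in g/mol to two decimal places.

M = 2(55.845) + 2(28.085) + 6(15.999)

263.85 g/mol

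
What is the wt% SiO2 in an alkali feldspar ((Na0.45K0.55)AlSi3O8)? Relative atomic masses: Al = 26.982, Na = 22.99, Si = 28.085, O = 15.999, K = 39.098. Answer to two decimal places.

Formula mass = 271.078 g/mol.
3 Si → 3.0000 mol SiO2 per formula unit; M(SiO2) = 60.083, so SiO2 mass = 180.249 g.
180.249/271.078 × 100 = 66.49 wt%.

66.49 wt%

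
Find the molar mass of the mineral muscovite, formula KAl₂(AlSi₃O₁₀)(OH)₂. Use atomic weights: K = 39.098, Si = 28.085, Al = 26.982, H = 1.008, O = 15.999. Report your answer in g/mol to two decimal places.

398.30 g/mol

The formula mass is the sum 1·39.098 + 3·26.982 + 3·28.085 + 12·15.999 + 2·1.008.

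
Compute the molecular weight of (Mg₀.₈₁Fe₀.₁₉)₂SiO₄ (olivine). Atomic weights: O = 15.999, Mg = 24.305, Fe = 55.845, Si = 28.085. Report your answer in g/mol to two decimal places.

152.68 g/mol

The formula mass is the sum 1.62(24.305) + 0.38(55.845) + 1(28.085) + 4(15.999).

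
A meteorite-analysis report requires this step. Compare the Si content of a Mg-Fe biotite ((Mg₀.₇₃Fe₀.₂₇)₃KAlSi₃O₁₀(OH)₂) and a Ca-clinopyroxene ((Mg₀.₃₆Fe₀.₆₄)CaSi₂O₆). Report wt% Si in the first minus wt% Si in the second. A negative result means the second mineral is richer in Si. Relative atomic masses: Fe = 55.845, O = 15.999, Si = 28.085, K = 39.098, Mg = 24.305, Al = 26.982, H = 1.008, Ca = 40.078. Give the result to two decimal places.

-4.70 percentage points

First mineral: 84.255 g Si in 442.801 g formula = 19.03 wt% Si.
Second mineral: 56.170 g Si in 236.733 g formula = 23.73 wt% Si.
19.03% − 23.73% gives a difference of -4.70 percentage points.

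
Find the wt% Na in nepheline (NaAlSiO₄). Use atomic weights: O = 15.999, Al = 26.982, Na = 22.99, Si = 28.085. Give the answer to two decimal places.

Formula mass = 1·22.99 + 1·26.982 + 1·28.085 + 4·15.999 = 142.053 g/mol, of which 22.990 g is Na.
So Na makes up 22.990/142.053 = 0.1618 of the mass, i.e. 16.18%.

16.18 weight percent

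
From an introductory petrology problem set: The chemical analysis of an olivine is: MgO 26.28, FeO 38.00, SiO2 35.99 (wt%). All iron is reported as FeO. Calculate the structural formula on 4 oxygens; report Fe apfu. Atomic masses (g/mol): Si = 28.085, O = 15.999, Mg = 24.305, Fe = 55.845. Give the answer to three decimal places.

MgO: 26.28/40.304 = 0.65204 mol → 0.65204 mol Mg, 0.65204 mol O.
FeO: 38.00/71.844 = 0.52892 mol → 0.52892 mol Fe, 0.52892 mol O.
SiO2: 35.99/60.083 = 0.59900 mol → 0.59900 mol Si, 1.19800 mol O.
Total oxygen = 2.37896 mol. Normalization factor = 4/2.37896 = 1.68141.
Fe per 4 O = 0.52892 × 1.68141 = 0.889.

0.889 Fe apfu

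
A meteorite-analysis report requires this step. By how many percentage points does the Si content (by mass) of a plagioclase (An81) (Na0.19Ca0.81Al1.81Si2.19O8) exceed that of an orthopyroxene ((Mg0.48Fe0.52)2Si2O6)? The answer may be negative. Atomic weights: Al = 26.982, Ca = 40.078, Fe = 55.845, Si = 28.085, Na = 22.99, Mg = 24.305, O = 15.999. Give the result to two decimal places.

-1.70 percentage points

First mineral: 61.506 g Si in 275.167 g formula = 22.35 wt% Si.
Second mineral: 56.170 g Si in 233.576 g formula = 24.05 wt% Si.
22.35% − 24.05% gives a difference of -1.70 percentage points.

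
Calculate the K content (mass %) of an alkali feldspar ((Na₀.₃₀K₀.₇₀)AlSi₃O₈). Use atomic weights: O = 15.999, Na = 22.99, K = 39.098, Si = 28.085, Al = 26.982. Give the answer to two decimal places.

Molar mass of (Na₀.₃₀K₀.₇₀)AlSi₃O₈: 0.30·22.99 + 0.70·39.098 + 1·26.982 + 3·28.085 + 8·15.999 = 273.495 g/mol.
Mass of K per formula unit: 0.70 × 39.098 = 27.369 g.
Weight fraction K = 27.369 / 273.495 = 0.1001.

10.01 mass %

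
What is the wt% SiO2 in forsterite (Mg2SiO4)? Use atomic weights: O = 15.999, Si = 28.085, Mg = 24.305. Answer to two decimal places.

M(Mg2SiO4) = 140.691 g/mol; M(SiO2) = 60.083 g/mol.
Moles SiO2 per formula unit = 1 Si ÷ 1 = 1.0000.
SiO2 fraction = (1.0000 × 60.083) / 140.691 = 60.083/140.691 = 0.4271.

42.71 wt%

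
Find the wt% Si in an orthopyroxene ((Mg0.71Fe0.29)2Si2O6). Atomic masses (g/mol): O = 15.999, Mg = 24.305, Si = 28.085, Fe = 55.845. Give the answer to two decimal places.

M((Mg0.71Fe0.29)2Si2O6) = 219.067 g/mol.
Si contributes 2 × 28.085 = 56.170 g per mole.
56.170/219.067 = 0.2564 → 25.64%.

25.64 wt%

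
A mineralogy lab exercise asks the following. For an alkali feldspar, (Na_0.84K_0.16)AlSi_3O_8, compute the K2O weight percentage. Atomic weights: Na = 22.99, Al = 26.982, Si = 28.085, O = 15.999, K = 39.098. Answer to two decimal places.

Formula mass = 264.796 g/mol.
0.16 K → 0.0800 mol K2O per formula unit; M(K2O) = 94.195, so K2O mass = 7.536 g.
7.536/264.796 × 100 = 2.85 wt%.

2.85 wt%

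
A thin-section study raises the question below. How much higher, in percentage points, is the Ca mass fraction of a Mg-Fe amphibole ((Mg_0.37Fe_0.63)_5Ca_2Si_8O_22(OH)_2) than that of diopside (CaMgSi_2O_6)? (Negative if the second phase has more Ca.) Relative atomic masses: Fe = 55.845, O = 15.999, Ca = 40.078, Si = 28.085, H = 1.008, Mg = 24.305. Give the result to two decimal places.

-9.72 percentage points

M((Mg_0.37Fe_0.63)_5Ca_2Si_8O_22(OH)_2) = 911.704 g/mol, so wt% Ca = 80.156/911.704 × 100 = 8.79%.
M(CaMgSi_2O_6) = 216.547 g/mol, so wt% Ca = 40.078/216.547 × 100 = 18.51%.
8.79 − 18.51 = -9.72 pp.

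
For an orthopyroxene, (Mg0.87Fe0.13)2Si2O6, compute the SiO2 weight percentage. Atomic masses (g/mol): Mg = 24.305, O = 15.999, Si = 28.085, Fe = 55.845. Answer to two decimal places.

57.50 wt%

Formula mass = 208.974 g/mol.
2 Si → 2.0000 mol SiO2 per formula unit; M(SiO2) = 60.083, so SiO2 mass = 120.166 g.
120.166/208.974 × 100 = 57.50 wt%.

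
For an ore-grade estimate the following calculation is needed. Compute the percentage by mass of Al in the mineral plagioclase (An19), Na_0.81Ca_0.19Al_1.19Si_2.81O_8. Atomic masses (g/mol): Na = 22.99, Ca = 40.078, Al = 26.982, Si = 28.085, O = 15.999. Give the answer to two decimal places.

12.10 mass %

M(Na_0.81Ca_0.19Al_1.19Si_2.81O_8) = 265.256 g/mol.
Al contributes 1.19 × 26.982 = 32.109 g per mole.
32.109/265.256 = 0.1210 → 12.10%.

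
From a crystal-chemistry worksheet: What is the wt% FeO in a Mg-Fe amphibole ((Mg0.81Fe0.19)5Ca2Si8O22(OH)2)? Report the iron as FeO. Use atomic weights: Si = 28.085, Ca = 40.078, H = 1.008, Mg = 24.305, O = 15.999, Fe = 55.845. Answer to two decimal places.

8.10 wt%

M((Mg0.81Fe0.19)5Ca2Si8O22(OH)2) = 842.316 g/mol; M(FeO) = 71.844 g/mol.
Moles FeO per formula unit = 0.95 Fe ÷ 1 = 0.9500.
FeO fraction = (0.9500 × 71.844) / 842.316 = 68.252/842.316 = 0.0810.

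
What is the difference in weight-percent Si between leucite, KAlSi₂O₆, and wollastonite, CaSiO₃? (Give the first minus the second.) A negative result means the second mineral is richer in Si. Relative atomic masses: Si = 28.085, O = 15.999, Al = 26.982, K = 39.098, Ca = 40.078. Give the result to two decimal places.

First mineral: 56.170 g Si in 218.244 g formula = 25.74 wt% Si.
Second mineral: 28.085 g Si in 116.160 g formula = 24.18 wt% Si.
25.74% − 24.18% gives a difference of 1.56 percentage points.

1.56 percentage points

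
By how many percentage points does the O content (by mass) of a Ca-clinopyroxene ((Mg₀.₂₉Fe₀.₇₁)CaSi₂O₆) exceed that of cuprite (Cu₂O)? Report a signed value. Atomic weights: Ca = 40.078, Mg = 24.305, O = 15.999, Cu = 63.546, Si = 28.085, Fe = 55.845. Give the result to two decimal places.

M((Mg₀.₂₉Fe₀.₇₁)CaSi₂O₆) = 238.940 g/mol, so wt% O = 95.994/238.940 × 100 = 40.17%.
M(Cu₂O) = 143.091 g/mol, so wt% O = 15.999/143.091 × 100 = 11.18%.
40.17 − 11.18 = 28.99 pp.

28.99 percentage points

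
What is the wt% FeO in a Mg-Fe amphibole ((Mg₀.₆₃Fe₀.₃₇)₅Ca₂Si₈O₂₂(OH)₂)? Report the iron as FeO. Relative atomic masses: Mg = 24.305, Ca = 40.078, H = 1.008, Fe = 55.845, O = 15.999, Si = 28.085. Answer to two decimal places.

Molar mass of (Mg₀.₆₃Fe₀.₃₇)₅Ca₂Si₈O₂₂(OH)₂ = 3.15*24.305 + 1.85*55.845 + 2*40.078 + 8*28.085 + 24*15.999 + 2*1.008 = 870.702 g/mol.
Each formula unit contains 1.85 Fe, equivalent to 1.85/1 = 1.8500 mol FeO.
M(FeO) = 1×55.845 + 1×15.999 = 71.844 g/mol.
Mass of FeO per formula unit = 1.8500 × 71.844 = 132.911 g.
FeO wt% = 132.911 / 870.702 × 100 = 15.26%.

15.26 wt%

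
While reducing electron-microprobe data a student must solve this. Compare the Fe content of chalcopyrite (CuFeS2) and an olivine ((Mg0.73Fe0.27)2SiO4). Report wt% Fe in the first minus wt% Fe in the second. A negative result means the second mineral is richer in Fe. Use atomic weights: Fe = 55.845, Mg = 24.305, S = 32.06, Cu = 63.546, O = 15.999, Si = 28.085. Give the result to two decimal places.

Fe in CuFeS2: molar mass 183.511 g/mol; 1×55.845 = 55.845 g → 30.43 wt%.
Fe in (Mg0.73Fe0.27)2SiO4: molar mass 157.723 g/mol; 0.54×55.845 = 30.156 g → 19.12 wt%.
Difference = 30.43 − 19.12 = 11.31 percentage points.

11.31 percentage points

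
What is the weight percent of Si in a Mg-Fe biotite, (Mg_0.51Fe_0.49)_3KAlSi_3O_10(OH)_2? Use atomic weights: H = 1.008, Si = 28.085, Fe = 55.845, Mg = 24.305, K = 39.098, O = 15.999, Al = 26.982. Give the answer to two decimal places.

18.17 mass %

M((Mg_0.51Fe_0.49)_3KAlSi_3O_10(OH)_2) = 463.618 g/mol.
Si contributes 3 × 28.085 = 84.255 g per mole.
84.255/463.618 = 0.1817 → 18.17%.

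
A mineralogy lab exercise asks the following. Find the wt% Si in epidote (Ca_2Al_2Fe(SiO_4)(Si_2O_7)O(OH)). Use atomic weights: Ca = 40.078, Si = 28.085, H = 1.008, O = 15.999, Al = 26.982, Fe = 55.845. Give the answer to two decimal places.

17.44 mass %

Molar mass of Ca_2Al_2Fe(SiO_4)(Si_2O_7)O(OH): 2*40.078 + 2*26.982 + 1*55.845 + 3*28.085 + 13*15.999 + 1*1.008 = 483.215 g/mol.
Mass of Si per formula unit: 3 × 28.085 = 84.255 g.
Weight fraction Si = 84.255 / 483.215 = 0.1744.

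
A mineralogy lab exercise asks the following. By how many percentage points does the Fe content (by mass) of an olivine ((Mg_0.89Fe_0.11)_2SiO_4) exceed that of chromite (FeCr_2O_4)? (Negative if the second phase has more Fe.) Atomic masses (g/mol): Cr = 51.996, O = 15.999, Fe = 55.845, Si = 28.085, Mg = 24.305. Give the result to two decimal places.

Fe in (Mg_0.89Fe_0.11)_2SiO_4: molar mass 147.630 g/mol; 0.22×55.845 = 12.286 g → 8.32 wt%.
Fe in FeCr_2O_4: molar mass 223.833 g/mol; 1×55.845 = 55.845 g → 24.95 wt%.
Difference = 8.32 − 24.95 = -16.63 percentage points.

-16.63 percentage points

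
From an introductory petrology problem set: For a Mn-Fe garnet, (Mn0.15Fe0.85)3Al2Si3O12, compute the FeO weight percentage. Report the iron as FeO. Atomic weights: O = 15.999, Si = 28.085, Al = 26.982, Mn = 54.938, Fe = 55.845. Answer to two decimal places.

36.84 wt%

Formula mass = 497.334 g/mol.
2.55 Fe → 2.5500 mol FeO per formula unit; M(FeO) = 71.844, so FeO mass = 183.202 g.
183.202/497.334 × 100 = 36.84 wt%.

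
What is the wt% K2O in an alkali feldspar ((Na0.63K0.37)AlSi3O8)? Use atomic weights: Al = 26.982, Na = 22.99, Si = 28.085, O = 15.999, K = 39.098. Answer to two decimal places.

6.50 wt%

M((Na0.63K0.37)AlSi3O8) = 268.179 g/mol; M(K2O) = 94.195 g/mol.
Moles K2O per formula unit = 0.37 K ÷ 2 = 0.1850.
K2O fraction = (0.1850 × 94.195) / 268.179 = 17.426/268.179 = 0.0650.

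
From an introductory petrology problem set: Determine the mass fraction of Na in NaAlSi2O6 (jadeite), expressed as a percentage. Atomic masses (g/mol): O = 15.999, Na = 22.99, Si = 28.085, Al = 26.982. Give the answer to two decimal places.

11.37 weight percent

Molar mass of NaAlSi2O6: 1·22.99 + 1·26.982 + 2·28.085 + 6·15.999 = 202.136 g/mol.
Mass of Na per formula unit: 1 × 22.99 = 22.990 g.
Weight fraction Na = 22.990 / 202.136 = 0.1137.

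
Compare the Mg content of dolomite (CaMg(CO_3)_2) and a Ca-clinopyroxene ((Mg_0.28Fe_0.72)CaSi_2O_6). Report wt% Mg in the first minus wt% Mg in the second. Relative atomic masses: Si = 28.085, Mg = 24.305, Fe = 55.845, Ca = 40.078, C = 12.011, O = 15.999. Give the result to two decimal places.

10.34 percentage points

First mineral: 24.305 g Mg in 184.399 g formula = 13.18 wt% Mg.
Second mineral: 6.805 g Mg in 239.256 g formula = 2.84 wt% Mg.
13.18% − 2.84% gives a difference of 10.34 percentage points.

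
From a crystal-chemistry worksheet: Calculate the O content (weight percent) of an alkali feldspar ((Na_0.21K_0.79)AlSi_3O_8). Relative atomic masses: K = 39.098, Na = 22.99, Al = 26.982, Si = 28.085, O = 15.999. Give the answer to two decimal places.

46.55 weight percent

Molar mass of (Na_0.21K_0.79)AlSi_3O_8: 0.21·22.99 + 0.79·39.098 + 1·26.982 + 3·28.085 + 8·15.999 = 274.944 g/mol.
Mass of O per formula unit: 8 × 15.999 = 127.992 g.
Weight fraction O = 127.992 / 274.944 = 0.4655.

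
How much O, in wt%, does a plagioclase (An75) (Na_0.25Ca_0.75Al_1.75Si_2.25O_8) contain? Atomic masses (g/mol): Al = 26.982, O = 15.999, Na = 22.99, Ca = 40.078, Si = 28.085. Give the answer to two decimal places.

Formula mass = 0.25·22.99 + 0.75·40.078 + 1.75·26.982 + 2.25·28.085 + 8·15.999 = 274.208 g/mol, of which 127.992 g is O.
So O makes up 127.992/274.208 = 0.4668 of the mass, i.e. 46.68%.

46.68 wt%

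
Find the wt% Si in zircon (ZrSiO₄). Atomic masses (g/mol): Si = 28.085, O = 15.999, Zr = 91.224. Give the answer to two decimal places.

15.32 wt%

Molar mass of ZrSiO₄: 1×91.224 + 1×28.085 + 4×15.999 = 183.305 g/mol.
Mass of Si per formula unit: 1 × 28.085 = 28.085 g.
Weight fraction Si = 28.085 / 183.305 = 0.1532.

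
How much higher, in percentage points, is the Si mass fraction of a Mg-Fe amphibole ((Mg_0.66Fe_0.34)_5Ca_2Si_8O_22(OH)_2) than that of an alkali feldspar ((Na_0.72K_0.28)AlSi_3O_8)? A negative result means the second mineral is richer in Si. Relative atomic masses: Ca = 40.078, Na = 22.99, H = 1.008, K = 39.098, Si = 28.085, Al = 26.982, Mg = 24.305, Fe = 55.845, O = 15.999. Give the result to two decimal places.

M((Mg_0.66Fe_0.34)_5Ca_2Si_8O_22(OH)_2) = 865.971 g/mol, so wt% Si = 224.680/865.971 × 100 = 25.95%.
M((Na_0.72K_0.28)AlSi_3O_8) = 266.729 g/mol, so wt% Si = 84.255/266.729 × 100 = 31.59%.
25.95 − 31.59 = -5.64 pp.

-5.64 percentage points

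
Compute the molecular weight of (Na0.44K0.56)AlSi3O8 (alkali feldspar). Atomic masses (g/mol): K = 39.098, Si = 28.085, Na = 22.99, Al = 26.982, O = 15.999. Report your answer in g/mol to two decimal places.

The formula mass is the sum 0.44(22.99) + 0.56(39.098) + 1(26.982) + 3(28.085) + 8(15.999).

271.24 g/mol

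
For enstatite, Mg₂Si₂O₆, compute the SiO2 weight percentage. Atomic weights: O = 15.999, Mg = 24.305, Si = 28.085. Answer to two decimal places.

59.85 wt%

Molar mass of Mg₂Si₂O₆ = 2×24.305 + 2×28.085 + 6×15.999 = 200.774 g/mol.
Each formula unit contains 2 Si, equivalent to 2/1 = 2.0000 mol SiO2.
M(SiO2) = 1×28.085 + 2×15.999 = 60.083 g/mol.
Mass of SiO2 per formula unit = 2.0000 × 60.083 = 120.166 g.
SiO2 wt% = 120.166 / 200.774 × 100 = 59.85%.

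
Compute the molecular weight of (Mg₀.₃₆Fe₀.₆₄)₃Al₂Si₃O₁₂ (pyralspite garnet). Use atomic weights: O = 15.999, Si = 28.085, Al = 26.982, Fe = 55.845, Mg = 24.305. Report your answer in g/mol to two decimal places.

The formula mass is the sum 1.08·24.305 + 1.92·55.845 + 2·26.982 + 3·28.085 + 12·15.999.

463.68 g/mol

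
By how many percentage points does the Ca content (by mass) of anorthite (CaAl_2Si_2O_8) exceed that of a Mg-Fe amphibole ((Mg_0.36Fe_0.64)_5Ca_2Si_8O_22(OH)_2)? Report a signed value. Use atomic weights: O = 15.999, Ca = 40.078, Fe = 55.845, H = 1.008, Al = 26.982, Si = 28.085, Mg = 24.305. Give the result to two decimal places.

Ca in CaAl_2Si_2O_8: molar mass 278.204 g/mol; 1×40.078 = 40.078 g → 14.41 wt%.
Ca in (Mg_0.36Fe_0.64)_5Ca_2Si_8O_22(OH)_2: molar mass 913.281 g/mol; 2×40.078 = 80.156 g → 8.78 wt%.
Difference = 14.41 − 8.78 = 5.63 percentage points.

5.63 percentage points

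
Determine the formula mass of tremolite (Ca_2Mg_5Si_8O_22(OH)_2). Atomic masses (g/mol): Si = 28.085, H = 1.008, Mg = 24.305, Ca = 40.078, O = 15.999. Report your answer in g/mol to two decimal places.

M = 2·40.078 + 5·24.305 + 8·28.085 + 24·15.999 + 2·1.008

812.35 g/mol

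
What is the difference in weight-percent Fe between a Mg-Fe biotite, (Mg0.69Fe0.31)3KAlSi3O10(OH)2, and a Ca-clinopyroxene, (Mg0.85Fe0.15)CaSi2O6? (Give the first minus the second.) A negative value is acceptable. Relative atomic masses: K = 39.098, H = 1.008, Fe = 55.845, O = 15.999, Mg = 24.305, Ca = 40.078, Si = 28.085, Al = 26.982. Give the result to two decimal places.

7.84 percentage points

First mineral: 51.936 g Fe in 446.586 g formula = 11.63 wt% Fe.
Second mineral: 8.377 g Fe in 221.278 g formula = 3.79 wt% Fe.
11.63% − 3.79% gives a difference of 7.84 percentage points.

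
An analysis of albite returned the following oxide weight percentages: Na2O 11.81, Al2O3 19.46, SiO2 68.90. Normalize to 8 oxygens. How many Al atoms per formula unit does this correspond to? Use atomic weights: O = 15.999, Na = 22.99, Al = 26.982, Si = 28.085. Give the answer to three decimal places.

0.999 Al apfu

Na2O (M=61.979): mol = 0.19055; Na = 0.38110, O = 0.19055.
Al2O3 (M=101.961): mol = 0.19086; Al = 0.38172, O = 0.57258.
SiO2 (M=60.083): mol = 1.14675; Si = 1.14675, O = 2.29350.
ΣO = 3.05663; factor = 8/ΣO = 2.61726.
Al apfu = 0.38172 × 2.61726 = 0.999.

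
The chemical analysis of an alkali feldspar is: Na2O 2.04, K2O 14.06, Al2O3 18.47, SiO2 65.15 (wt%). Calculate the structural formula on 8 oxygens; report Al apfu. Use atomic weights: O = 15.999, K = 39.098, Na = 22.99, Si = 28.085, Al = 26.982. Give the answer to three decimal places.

Na2O (M=61.979): mol = 0.03291; Na = 0.06582, O = 0.03291.
K2O (M=94.195): mol = 0.14926; K = 0.29852, O = 0.14926.
Al2O3 (M=101.961): mol = 0.18115; Al = 0.36230, O = 0.54345.
SiO2 (M=60.083): mol = 1.08433; Si = 1.08433, O = 2.16866.
ΣO = 2.89428; factor = 8/ΣO = 2.76407.
Al apfu = 0.36230 × 2.76407 = 1.001.

1.001 Al apfu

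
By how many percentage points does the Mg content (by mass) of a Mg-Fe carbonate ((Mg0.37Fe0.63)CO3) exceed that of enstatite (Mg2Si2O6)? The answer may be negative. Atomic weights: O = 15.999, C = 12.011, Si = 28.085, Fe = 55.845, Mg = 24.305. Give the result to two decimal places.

First mineral: 8.993 g Mg in 104.183 g formula = 8.63 wt% Mg.
Second mineral: 48.610 g Mg in 200.774 g formula = 24.21 wt% Mg.
8.63% − 24.21% gives a difference of -15.58 percentage points.

-15.58 percentage points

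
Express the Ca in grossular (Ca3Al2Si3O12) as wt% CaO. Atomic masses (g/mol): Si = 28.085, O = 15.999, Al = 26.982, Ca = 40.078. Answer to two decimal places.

Formula mass = 450.441 g/mol.
3 Ca → 3.0000 mol CaO per formula unit; M(CaO) = 56.077, so CaO mass = 168.231 g.
168.231/450.441 × 100 = 37.35 wt%.

37.35 wt%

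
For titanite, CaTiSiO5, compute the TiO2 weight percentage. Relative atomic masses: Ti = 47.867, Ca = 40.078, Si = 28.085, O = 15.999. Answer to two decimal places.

40.74 wt%

M(CaTiSiO5) = 196.025 g/mol; M(TiO2) = 79.865 g/mol.
Moles TiO2 per formula unit = 1 Ti ÷ 1 = 1.0000.
TiO2 fraction = (1.0000 × 79.865) / 196.025 = 79.865/196.025 = 0.4074.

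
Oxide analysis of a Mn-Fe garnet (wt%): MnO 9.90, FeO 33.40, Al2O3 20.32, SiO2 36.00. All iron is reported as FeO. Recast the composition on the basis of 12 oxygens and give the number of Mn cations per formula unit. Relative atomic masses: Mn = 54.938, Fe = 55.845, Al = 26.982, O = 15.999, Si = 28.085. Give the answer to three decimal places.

0.698 Mn apfu

MnO (M=70.937): mol = 0.13956; Mn = 0.13956, O = 0.13956.
FeO (M=71.844): mol = 0.46490; Fe = 0.46490, O = 0.46490.
Al2O3 (M=101.961): mol = 0.19929; Al = 0.39858, O = 0.59787.
SiO2 (M=60.083): mol = 0.59917; Si = 0.59917, O = 1.19834.
ΣO = 2.40067; factor = 12/ΣO = 4.99860.
Mn apfu = 0.13956 × 4.99860 = 0.698.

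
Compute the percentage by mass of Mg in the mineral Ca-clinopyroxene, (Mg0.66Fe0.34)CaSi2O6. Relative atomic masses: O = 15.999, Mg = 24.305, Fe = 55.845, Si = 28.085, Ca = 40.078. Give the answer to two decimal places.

7.06 mass %

M((Mg0.66Fe0.34)CaSi2O6) = 227.271 g/mol.
Mg contributes 0.66 × 24.305 = 16.041 g per mole.
16.041/227.271 = 0.0706 → 7.06%.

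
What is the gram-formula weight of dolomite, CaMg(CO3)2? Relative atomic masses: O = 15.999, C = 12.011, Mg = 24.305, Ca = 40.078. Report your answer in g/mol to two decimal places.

184.40 g/mol

The formula mass is the sum 1*40.078 + 1*24.305 + 2*12.011 + 6*15.999.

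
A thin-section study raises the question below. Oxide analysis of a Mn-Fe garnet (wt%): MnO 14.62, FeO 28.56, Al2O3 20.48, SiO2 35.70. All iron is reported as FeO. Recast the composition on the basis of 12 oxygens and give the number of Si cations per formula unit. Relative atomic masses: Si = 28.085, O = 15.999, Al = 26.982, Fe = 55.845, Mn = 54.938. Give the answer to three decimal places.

2.978 Si apfu

MnO: 14.62/70.937 = 0.20610 mol → 0.20610 mol Mn, 0.20610 mol O.
FeO: 28.56/71.844 = 0.39753 mol → 0.39753 mol Fe, 0.39753 mol O.
Al2O3: 20.48/101.961 = 0.20086 mol → 0.40172 mol Al, 0.60258 mol O.
SiO2: 35.70/60.083 = 0.59418 mol → 0.59418 mol Si, 1.18836 mol O.
Total oxygen = 2.39457 mol. Normalization factor = 12/2.39457 = 5.01134.
Si per 12 O = 0.59418 × 5.01134 = 2.978.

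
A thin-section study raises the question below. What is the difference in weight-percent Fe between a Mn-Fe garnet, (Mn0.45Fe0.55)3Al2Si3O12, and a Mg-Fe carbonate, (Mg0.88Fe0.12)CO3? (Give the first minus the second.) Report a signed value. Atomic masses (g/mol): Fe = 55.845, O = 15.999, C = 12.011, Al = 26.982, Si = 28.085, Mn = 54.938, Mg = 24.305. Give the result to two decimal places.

Fe in (Mn0.45Fe0.55)3Al2Si3O12: molar mass 496.518 g/mol; 1.65×55.845 = 92.144 g → 18.56 wt%.
Fe in (Mg0.88Fe0.12)CO3: molar mass 88.098 g/mol; 0.12×55.845 = 6.701 g → 7.61 wt%.
Difference = 18.56 − 7.61 = 10.95 percentage points.

10.95 percentage points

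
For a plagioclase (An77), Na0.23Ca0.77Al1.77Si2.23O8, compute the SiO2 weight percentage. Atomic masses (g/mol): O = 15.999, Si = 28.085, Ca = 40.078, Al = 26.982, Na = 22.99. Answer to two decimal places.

M(Na0.23Ca0.77Al1.77Si2.23O8) = 274.527 g/mol; M(SiO2) = 60.083 g/mol.
Moles SiO2 per formula unit = 2.23 Si ÷ 1 = 2.2300.
SiO2 fraction = (2.2300 × 60.083) / 274.527 = 133.985/274.527 = 0.4881.

48.81 wt%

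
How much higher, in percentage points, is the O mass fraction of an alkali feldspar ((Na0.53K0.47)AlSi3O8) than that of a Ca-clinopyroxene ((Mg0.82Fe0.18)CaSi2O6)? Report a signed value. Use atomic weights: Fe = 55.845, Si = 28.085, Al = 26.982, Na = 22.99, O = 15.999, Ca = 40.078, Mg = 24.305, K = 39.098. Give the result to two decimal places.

M((Na0.53K0.47)AlSi3O8) = 269.790 g/mol, so wt% O = 127.992/269.790 × 100 = 47.44%.
M((Mg0.82Fe0.18)CaSi2O6) = 222.224 g/mol, so wt% O = 95.994/222.224 × 100 = 43.20%.
47.44 − 43.20 = 4.24 pp.

4.24 percentage points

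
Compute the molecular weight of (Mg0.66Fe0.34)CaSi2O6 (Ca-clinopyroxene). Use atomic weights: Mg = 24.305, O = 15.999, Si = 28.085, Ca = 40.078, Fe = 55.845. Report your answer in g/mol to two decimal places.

227.27 g/mol

M = 0.66×24.305 + 0.34×55.845 + 1×40.078 + 2×28.085 + 6×15.999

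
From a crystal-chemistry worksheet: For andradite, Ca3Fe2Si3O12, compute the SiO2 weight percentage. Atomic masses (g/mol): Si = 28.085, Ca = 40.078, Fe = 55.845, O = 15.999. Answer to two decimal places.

35.47 wt%

M(Ca3Fe2Si3O12) = 508.167 g/mol; M(SiO2) = 60.083 g/mol.
Moles SiO2 per formula unit = 3 Si ÷ 1 = 3.0000.
SiO2 fraction = (3.0000 × 60.083) / 508.167 = 180.249/508.167 = 0.3547.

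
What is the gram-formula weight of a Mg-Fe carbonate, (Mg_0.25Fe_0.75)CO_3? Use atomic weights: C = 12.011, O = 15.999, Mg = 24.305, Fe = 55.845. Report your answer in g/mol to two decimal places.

The formula mass is the sum 0.25*24.305 + 0.75*55.845 + 1*12.011 + 3*15.999.

107.97 g/mol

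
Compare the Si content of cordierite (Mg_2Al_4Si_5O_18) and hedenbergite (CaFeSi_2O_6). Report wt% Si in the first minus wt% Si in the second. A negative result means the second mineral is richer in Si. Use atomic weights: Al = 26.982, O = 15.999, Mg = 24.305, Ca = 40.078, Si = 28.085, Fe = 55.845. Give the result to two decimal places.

First mineral: 140.425 g Si in 584.945 g formula = 24.01 wt% Si.
Second mineral: 56.170 g Si in 248.087 g formula = 22.64 wt% Si.
24.01% − 22.64% gives a difference of 1.37 percentage points.

1.37 percentage points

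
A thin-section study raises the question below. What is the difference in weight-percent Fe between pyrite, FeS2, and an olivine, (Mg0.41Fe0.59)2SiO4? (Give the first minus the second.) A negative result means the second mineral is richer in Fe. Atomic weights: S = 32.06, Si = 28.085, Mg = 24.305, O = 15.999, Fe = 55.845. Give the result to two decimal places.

Fe in FeS2: molar mass 119.965 g/mol; 1×55.845 = 55.845 g → 46.55 wt%.
Fe in (Mg0.41Fe0.59)2SiO4: molar mass 177.908 g/mol; 1.18×55.845 = 65.897 g → 37.04 wt%.
Difference = 46.55 − 37.04 = 9.51 percentage points.

9.51 percentage points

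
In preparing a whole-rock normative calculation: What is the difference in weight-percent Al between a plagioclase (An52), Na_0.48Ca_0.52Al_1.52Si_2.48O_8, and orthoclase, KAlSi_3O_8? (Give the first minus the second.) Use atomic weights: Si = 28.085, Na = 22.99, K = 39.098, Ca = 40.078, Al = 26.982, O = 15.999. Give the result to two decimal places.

First mineral: 41.013 g Al in 270.531 g formula = 15.16 wt% Al.
Second mineral: 26.982 g Al in 278.327 g formula = 9.69 wt% Al.
15.16% − 9.69% gives a difference of 5.47 percentage points.

5.47 percentage points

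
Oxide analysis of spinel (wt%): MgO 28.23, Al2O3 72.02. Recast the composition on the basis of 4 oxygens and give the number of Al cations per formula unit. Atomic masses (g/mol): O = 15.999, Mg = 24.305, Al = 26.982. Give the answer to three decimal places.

2.004 Al apfu

MgO: 28.23/40.304 = 0.70043 mol → 0.70043 mol Mg, 0.70043 mol O.
Al2O3: 72.02/101.961 = 0.70635 mol → 1.41270 mol Al, 2.11905 mol O.
Total oxygen = 2.81948 mol. Normalization factor = 4/2.81948 = 1.41870.
Al per 4 O = 1.41270 × 1.41870 = 2.004.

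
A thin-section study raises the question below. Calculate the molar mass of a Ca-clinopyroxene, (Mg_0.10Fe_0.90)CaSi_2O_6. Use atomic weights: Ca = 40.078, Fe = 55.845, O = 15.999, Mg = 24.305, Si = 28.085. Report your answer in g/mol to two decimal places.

The formula mass is the sum 0.10*24.305 + 0.90*55.845 + 1*40.078 + 2*28.085 + 6*15.999.

244.93 g/mol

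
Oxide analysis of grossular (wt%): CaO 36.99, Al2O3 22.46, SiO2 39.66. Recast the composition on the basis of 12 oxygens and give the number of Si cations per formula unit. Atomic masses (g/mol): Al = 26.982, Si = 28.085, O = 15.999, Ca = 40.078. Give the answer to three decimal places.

CaO (M=56.077): mol = 0.65963; Ca = 0.65963, O = 0.65963.
Al2O3 (M=101.961): mol = 0.22028; Al = 0.44056, O = 0.66084.
SiO2 (M=60.083): mol = 0.66009; Si = 0.66009, O = 1.32018.
ΣO = 2.64065; factor = 12/ΣO = 4.54434.
Si apfu = 0.66009 × 4.54434 = 3.000.

3.000 Si apfu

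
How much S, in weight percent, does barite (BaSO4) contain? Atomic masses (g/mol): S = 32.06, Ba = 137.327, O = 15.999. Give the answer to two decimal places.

Molar mass of BaSO4: 1×137.327 + 1×32.06 + 4×15.999 = 233.383 g/mol.
Mass of S per formula unit: 1 × 32.06 = 32.060 g.
Weight fraction S = 32.060 / 233.383 = 0.1374.

13.74 weight percent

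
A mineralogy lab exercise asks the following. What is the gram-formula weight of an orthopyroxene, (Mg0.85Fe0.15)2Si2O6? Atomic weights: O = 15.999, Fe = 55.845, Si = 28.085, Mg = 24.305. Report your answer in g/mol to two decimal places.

The formula mass is the sum 1.70(24.305) + 0.30(55.845) + 2(28.085) + 6(15.999).

210.24 g/mol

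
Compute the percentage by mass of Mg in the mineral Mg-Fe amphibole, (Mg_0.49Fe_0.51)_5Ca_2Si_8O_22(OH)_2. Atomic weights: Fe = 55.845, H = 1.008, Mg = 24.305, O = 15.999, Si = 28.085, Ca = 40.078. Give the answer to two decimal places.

M((Mg_0.49Fe_0.51)_5Ca_2Si_8O_22(OH)_2) = 892.780 g/mol.
Mg contributes 2.45 × 24.305 = 59.547 g per mole.
59.547/892.780 = 0.0667 → 6.67%.

6.67 wt%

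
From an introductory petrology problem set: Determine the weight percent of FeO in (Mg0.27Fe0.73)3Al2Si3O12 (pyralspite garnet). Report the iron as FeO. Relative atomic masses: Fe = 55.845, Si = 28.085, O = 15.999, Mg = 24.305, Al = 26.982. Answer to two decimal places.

33.32 wt%

Molar mass of (Mg0.27Fe0.73)3Al2Si3O12 = 0.81×24.305 + 2.19×55.845 + 2×26.982 + 3×28.085 + 12×15.999 = 472.195 g/mol.
Each formula unit contains 2.19 Fe, equivalent to 2.19/1 = 2.1900 mol FeO.
M(FeO) = 1×55.845 + 1×15.999 = 71.844 g/mol.
Mass of FeO per formula unit = 2.1900 × 71.844 = 157.338 g.
FeO wt% = 157.338 / 472.195 × 100 = 33.32%.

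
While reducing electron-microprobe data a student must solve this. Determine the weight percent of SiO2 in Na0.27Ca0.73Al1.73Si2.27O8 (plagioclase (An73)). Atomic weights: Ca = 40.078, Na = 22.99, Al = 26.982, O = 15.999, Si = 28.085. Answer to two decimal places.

49.80 wt%

Molar mass of Na0.27Ca0.73Al1.73Si2.27O8 = 0.27×22.99 + 0.73×40.078 + 1.73×26.982 + 2.27×28.085 + 8×15.999 = 273.888 g/mol.
Each formula unit contains 2.27 Si, equivalent to 2.27/1 = 2.2700 mol SiO2.
M(SiO2) = 1×28.085 + 2×15.999 = 60.083 g/mol.
Mass of SiO2 per formula unit = 2.2700 × 60.083 = 136.388 g.
SiO2 wt% = 136.388 / 273.888 × 100 = 49.80%.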